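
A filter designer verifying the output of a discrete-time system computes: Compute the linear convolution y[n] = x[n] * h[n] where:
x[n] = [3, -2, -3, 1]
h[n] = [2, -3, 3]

y[n] = sum_k x[k]*h[n-k]. Output length = len(x) + len(h) - 1 = 4 + 3 - 1 = 6.
y[0] = 3*2 = 6
y[1] = -2*2 + 3*-3 = -13
y[2] = -3*2 + -2*-3 + 3*3 = 9
y[3] = 1*2 + -3*-3 + -2*3 = 5
y[4] = 1*-3 + -3*3 = -12
y[5] = 1*3 = 3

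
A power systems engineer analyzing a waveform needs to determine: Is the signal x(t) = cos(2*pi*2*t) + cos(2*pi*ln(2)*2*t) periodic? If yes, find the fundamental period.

f1 = 2 Hz, f2 = 2*ln(2) Hz
Ratio f2/f1 = ln(2), which is irrational.
Since the frequency ratio is irrational, no common period exists.
The signal is not periodic.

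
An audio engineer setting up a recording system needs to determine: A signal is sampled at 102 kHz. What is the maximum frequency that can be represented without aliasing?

The maximum frequency that can be represented without aliasing
is the Nyquist frequency: f_max = f_s / 2 = 102 kHz / 2 = 51 kHz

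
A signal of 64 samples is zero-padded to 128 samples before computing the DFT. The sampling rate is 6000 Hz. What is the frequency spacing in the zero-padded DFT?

Original DFT: N = 64, resolution = f_s/N = 6000/64 = 375/4 Hz
Zero-padded DFT: N = 128, resolution = f_s/N = 6000/128 = 375/8 Hz
Zero-padding interpolates the spectrum (finer frequency grid)
but does NOT improve the true spectral resolution (ability to resolve close frequencies).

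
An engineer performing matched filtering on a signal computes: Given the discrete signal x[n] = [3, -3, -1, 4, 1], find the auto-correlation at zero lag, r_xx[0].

The auto-correlation at zero lag r_xx[0] equals the signal energy.
r_xx[0] = sum of x[n]^2 = 3^2 + (-3)^2 + (-1)^2 + 4^2 + 1^2
= 9 + 9 + 1 + 16 + 1 = 36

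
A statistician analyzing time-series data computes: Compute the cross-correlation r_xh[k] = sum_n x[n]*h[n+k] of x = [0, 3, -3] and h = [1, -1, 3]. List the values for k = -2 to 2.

Both sequences indexed from 0 and zero outside their support.
Lags with overlap: k = -2 to 2.
  r_xh[-2] = x[2]*h[0] = -3
  r_xh[-1] = x[1]*h[0] + x[2]*h[1] = 6
  r_xh[0] = x[0]*h[0] + x[1]*h[1] + x[2]*h[2] = -12
  r_xh[1] = x[0]*h[1] + x[1]*h[2] = 9
  r_xh[2] = x[0]*h[2] = 0
r_xh = [-3, 6, -12, 9, 0] (for k = -2, ..., 2)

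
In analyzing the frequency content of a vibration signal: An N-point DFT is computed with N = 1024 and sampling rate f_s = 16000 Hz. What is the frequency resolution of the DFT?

DFT frequency resolution = f_s / N
= 16000 / 1024 = 125/8 Hz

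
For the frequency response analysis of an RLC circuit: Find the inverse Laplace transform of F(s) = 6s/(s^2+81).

Standard pair: s/(s^2+w^2) <-> cos(wt)*u(t)
With k=6, w=9: f(t) = 6*cos(9t)*u(t)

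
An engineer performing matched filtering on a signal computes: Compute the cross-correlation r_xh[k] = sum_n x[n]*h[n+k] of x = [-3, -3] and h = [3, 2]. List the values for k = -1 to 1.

Both sequences indexed from 0 and zero outside their support.
Lags with overlap: k = -1 to 1.
  r_xh[-1] = x[1]*h[0] = -9
  r_xh[0] = x[0]*h[0] + x[1]*h[1] = -15
  r_xh[1] = x[0]*h[1] = -6
r_xh = [-9, -15, -6] (for k = -1, ..., 1)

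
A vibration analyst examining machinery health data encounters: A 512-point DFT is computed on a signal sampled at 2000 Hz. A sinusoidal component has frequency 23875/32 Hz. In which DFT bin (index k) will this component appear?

DFT frequency resolution = f_s/N = 2000/512 = 125/32 Hz
Bin index k = f_signal / resolution = 23875/32 / 125/32 = 191
The signal frequency 23875/32 Hz falls in DFT bin k = 191.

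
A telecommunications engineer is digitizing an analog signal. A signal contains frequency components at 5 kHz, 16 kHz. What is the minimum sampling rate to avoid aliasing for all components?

The highest frequency component is f_max = 16 kHz.
Nyquist rate = 2 * f_max = 2 * 16 kHz = 32 kHz.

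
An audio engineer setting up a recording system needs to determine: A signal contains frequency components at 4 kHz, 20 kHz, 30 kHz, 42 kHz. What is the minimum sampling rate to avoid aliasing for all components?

The highest frequency component is f_max = 42 kHz.
Nyquist rate = 2 * f_max = 2 * 42 kHz = 84 kHz.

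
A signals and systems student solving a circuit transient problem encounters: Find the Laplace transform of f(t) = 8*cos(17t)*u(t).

Standard pair: cos(wt)*u(t) <-> s/(s^2+w^2)
With w = 17: L{8*cos(17t)*u(t)} = 8s/(s^2+289)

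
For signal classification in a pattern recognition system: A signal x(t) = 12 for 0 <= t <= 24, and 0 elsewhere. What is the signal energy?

Energy = integral of |x(t)|^2 dt over the signal duration
= 12^2 * 24 = 144 * 24 = 3456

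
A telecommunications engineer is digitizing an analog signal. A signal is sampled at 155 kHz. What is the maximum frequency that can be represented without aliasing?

The maximum frequency that can be represented without aliasing
is the Nyquist frequency: f_max = f_s / 2 = 155 kHz / 2 = 155/2 kHz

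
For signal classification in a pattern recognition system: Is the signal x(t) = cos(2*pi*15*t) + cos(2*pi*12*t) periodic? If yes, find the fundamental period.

f1 = 15 Hz, f2 = 12 Hz
Period T1 = 1/15, T2 = 1/12
Ratio T1/T2 = 12/15, which is rational.
The signal is periodic with fundamental period T = 1/GCD(15,12) = 1/3 s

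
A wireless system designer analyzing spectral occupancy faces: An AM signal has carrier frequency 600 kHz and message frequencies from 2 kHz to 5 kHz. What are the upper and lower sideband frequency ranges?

Upper sideband (USB) = fc + [fm_low, fm_high] = 600 + [2, 5] = [602, 605] kHz
Lower sideband (LSB) = fc - [fm_high, fm_low] = 600 - [5, 2] = [595, 598] kHz
Total occupied spectrum: 595 kHz to 605 kHz (plus carrier at 600 kHz)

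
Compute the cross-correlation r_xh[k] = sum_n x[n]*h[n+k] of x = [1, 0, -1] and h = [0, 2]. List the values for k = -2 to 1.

Both sequences indexed from 0 and zero outside their support.
Lags with overlap: k = -2 to 1.
  r_xh[-2] = x[2]*h[0] = 0
  r_xh[-1] = x[1]*h[0] + x[2]*h[1] = -2
  r_xh[0] = x[0]*h[0] + x[1]*h[1] = 0
  r_xh[1] = x[0]*h[1] = 2
r_xh = [0, -2, 0, 2] (for k = -2, ..., 1)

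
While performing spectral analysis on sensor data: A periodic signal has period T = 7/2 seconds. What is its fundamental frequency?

The fundamental frequency is the reciprocal of the period.
f = 1/T = 1/(7/2) = 2/7 Hz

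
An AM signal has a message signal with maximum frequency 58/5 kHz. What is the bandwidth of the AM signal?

In AM (double-sideband), the bandwidth is twice the message frequency.
BW = 2 * f_m = 2 * 58/5 kHz = 116/5 kHz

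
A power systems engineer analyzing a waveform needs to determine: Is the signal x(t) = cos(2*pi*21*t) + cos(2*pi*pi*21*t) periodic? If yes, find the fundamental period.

f1 = 21 Hz, f2 = 21*pi Hz
Ratio f2/f1 = pi, which is irrational.
Since the frequency ratio is irrational, no common period exists.
The signal is not periodic.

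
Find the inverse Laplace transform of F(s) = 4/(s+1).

Standard pair: k/(s+a) <-> k*e^(-at)*u(t)
With k=4, a=1: f(t) = 4*e^(-t)*u(t)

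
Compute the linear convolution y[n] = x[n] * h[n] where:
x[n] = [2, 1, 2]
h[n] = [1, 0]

y[n] = sum_k x[k]*h[n-k]. Output length = len(x) + len(h) - 1 = 3 + 2 - 1 = 4.
y[0] = 2*1 = 2
y[1] = 1*1 + 2*0 = 1
y[2] = 2*1 + 1*0 = 2
y[3] = 2*0 = 0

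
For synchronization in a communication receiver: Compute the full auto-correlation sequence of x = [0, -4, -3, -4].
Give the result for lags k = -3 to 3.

r_xx[k] = sum_m x[m]*x[m+k], indexed from 0, for k = -3 to 3:
  r_xx[-3] = x[3]*x[0] = 0
  r_xx[-2] = x[2]*x[0] + x[3]*x[1] = 16
  r_xx[-1] = x[1]*x[0] + x[2]*x[1] + x[3]*x[2] = 24
  r_xx[0] = x[0]*x[0] + x[1]*x[1] + x[2]*x[2] + x[3]*x[3] = 41
  r_xx[1] = x[0]*x[1] + x[1]*x[2] + x[2]*x[3] = 24
  r_xx[2] = x[0]*x[2] + x[1]*x[3] = 16
  r_xx[3] = x[0]*x[3] = 0
r_xx = [0, 16, 24, 41, 24, 16, 0]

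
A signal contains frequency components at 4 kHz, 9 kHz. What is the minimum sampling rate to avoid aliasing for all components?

The highest frequency component is f_max = 9 kHz.
Nyquist rate = 2 * f_max = 2 * 9 kHz = 18 kHz.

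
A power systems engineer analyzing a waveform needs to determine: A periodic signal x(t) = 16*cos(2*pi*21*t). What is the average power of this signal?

Average power of A*cos(wt) is A^2/2.
P = 16^2 / 2 = 256/2 = 128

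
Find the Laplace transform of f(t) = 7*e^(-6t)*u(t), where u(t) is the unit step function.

Standard Laplace transform pair:
e^(-at)*u(t) <-> 1/(s+a)
With a = 6: L{7*e^(-6t)*u(t)} = 7/(s+6), ROC: Re(s) > -6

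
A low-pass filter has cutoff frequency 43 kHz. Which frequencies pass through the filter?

A low-pass filter passes all frequencies below the cutoff frequency 43 kHz and attenuates higher frequencies.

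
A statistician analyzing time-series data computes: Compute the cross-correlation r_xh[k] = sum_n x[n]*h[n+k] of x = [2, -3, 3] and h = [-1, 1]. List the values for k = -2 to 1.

Both sequences indexed from 0 and zero outside their support.
Lags with overlap: k = -2 to 1.
  r_xh[-2] = x[2]*h[0] = -3
  r_xh[-1] = x[1]*h[0] + x[2]*h[1] = 6
  r_xh[0] = x[0]*h[0] + x[1]*h[1] = -5
  r_xh[1] = x[0]*h[1] = 2
r_xh = [-3, 6, -5, 2] (for k = -2, ..., 1)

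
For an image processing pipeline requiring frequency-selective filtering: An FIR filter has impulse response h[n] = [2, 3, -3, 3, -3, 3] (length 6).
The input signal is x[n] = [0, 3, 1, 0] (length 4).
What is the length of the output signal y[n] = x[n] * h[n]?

For linear convolution, the output length is:
len(y) = len(x) + len(h) - 1 = 4 + 6 - 1 = 9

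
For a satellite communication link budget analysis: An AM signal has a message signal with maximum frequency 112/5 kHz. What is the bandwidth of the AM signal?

In AM (double-sideband), the bandwidth is twice the message frequency.
BW = 2 * f_m = 2 * 112/5 kHz = 224/5 kHz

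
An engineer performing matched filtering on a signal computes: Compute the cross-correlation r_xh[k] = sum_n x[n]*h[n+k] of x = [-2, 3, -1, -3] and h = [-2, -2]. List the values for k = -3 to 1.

Both sequences indexed from 0 and zero outside their support.
Lags with overlap: k = -3 to 1.
  r_xh[-3] = x[3]*h[0] = 6
  r_xh[-2] = x[2]*h[0] + x[3]*h[1] = 8
  r_xh[-1] = x[1]*h[0] + x[2]*h[1] = -4
  r_xh[0] = x[0]*h[0] + x[1]*h[1] = -2
  r_xh[1] = x[0]*h[1] = 4
r_xh = [6, 8, -4, -2, 4] (for k = -3, ..., 1)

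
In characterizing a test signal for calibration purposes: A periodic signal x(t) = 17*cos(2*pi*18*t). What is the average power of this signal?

Average power of A*cos(wt) is A^2/2.
P = 17^2 / 2 = 289/2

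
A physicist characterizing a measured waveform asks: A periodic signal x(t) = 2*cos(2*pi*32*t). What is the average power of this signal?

Average power of A*cos(wt) is A^2/2.
P = 2^2 / 2 = 4/2 = 2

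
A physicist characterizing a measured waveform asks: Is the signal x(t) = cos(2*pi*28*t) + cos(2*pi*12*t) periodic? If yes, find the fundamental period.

f1 = 28 Hz, f2 = 12 Hz
Period T1 = 1/28, T2 = 1/12
Ratio T1/T2 = 12/28, which is rational.
The signal is periodic with fundamental period T = 1/GCD(28,12) = 1/4 s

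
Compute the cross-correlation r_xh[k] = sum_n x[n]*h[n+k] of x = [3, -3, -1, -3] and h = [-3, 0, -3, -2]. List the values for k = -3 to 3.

Both sequences indexed from 0 and zero outside their support.
Lags with overlap: k = -3 to 3.
  r_xh[-3] = x[3]*h[0] = 9
  r_xh[-2] = x[2]*h[0] + x[3]*h[1] = 3
  r_xh[-1] = x[1]*h[0] + x[2]*h[1] + x[3]*h[2] = 18
  r_xh[0] = x[0]*h[0] + x[1]*h[1] + x[2]*h[2] + x[3]*h[3] = 0
  r_xh[1] = x[0]*h[1] + x[1]*h[2] + x[2]*h[3] = 11
  r_xh[2] = x[0]*h[2] + x[1]*h[3] = -3
  r_xh[3] = x[0]*h[3] = -6
r_xh = [9, 3, 18, 0, 11, -3, -6] (for k = -3, ..., 3)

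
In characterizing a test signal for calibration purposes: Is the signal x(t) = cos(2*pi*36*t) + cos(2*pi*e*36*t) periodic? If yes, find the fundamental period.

f1 = 36 Hz, f2 = 36*e Hz
Ratio f2/f1 = e, which is irrational.
Since the frequency ratio is irrational, no common period exists.
The signal is not periodic.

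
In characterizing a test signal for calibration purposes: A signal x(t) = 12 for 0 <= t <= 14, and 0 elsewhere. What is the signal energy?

Energy = integral of |x(t)|^2 dt over the signal duration
= 12^2 * 14 = 144 * 14 = 2016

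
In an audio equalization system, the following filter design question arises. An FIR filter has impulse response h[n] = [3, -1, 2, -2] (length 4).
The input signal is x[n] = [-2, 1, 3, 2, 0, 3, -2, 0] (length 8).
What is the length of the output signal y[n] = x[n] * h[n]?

For linear convolution, the output length is:
len(y) = len(x) + len(h) - 1 = 8 + 4 - 1 = 11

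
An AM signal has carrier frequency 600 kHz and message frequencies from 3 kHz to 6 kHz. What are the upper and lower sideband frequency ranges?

Upper sideband (USB) = fc + [fm_low, fm_high] = 600 + [3, 6] = [603, 606] kHz
Lower sideband (LSB) = fc - [fm_high, fm_low] = 600 - [6, 3] = [594, 597] kHz
Total occupied spectrum: 594 kHz to 606 kHz (plus carrier at 600 kHz)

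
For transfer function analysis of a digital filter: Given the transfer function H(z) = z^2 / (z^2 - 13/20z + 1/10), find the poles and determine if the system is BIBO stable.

Poles are roots of the denominator: z^2 - 13/20z + 1/10 = 0.
Quadratic formula: z = [-(-13/20) +/- sqrt((-13/20)^2 - 4*(1/10))] / 2
Discriminant = 169/400 - 2/5 = 9/400; sqrt = 3/20.
z = (13/20 +/- 3/20) / 2 => z = 2/5 or z = 1/4.
|p1| = 1/4, |p2| = 2/5.
For BIBO stability, all poles must lie inside the unit circle (|p| < 1).
System is STABLE since both |p| < 1.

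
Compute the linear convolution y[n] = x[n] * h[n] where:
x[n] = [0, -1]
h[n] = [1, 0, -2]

y[n] = sum_k x[k]*h[n-k]. Output length = len(x) + len(h) - 1 = 2 + 3 - 1 = 4.
y[0] = 0*1 = 0
y[1] = -1*1 + 0*0 = -1
y[2] = -1*0 + 0*-2 = 0
y[3] = -1*-2 = 2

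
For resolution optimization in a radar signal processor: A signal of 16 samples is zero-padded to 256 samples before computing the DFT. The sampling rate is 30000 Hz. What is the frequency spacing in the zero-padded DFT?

Original DFT: N = 16, resolution = f_s/N = 30000/16 = 1875 Hz
Zero-padded DFT: N = 256, resolution = f_s/N = 30000/256 = 1875/16 Hz
Zero-padding interpolates the spectrum (finer frequency grid)
but does NOT improve the true spectral resolution (ability to resolve close frequencies).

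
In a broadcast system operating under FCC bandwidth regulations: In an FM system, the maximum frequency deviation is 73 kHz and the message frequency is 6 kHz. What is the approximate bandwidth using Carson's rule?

Carson's rule: BW = 2*(delta_f + f_m)
= 2*(73 + 6) kHz = 158 kHz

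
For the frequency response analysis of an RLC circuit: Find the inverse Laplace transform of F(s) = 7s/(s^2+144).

Standard pair: s/(s^2+w^2) <-> cos(wt)*u(t)
With k=7, w=12: f(t) = 7*cos(12t)*u(t)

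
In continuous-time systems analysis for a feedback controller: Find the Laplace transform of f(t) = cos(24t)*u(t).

Standard pair: cos(wt)*u(t) <-> s/(s^2+w^2)
With w = 24: L{cos(24t)*u(t)} = s/(s^2+576)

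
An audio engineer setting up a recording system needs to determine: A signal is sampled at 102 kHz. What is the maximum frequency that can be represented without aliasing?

The maximum frequency that can be represented without aliasing
is the Nyquist frequency: f_max = f_s / 2 = 102 kHz / 2 = 51 kHz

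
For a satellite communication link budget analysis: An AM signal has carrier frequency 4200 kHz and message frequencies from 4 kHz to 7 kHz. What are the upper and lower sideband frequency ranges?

Upper sideband (USB) = fc + [fm_low, fm_high] = 4200 + [4, 7] = [4204, 4207] kHz
Lower sideband (LSB) = fc - [fm_high, fm_low] = 4200 - [7, 4] = [4193, 4196] kHz
Total occupied spectrum: 4193 kHz to 4207 kHz (plus carrier at 4200 kHz)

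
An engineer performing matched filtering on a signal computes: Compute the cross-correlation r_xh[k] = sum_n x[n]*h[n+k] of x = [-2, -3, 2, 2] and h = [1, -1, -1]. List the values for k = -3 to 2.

Both sequences indexed from 0 and zero outside their support.
Lags with overlap: k = -3 to 2.
  r_xh[-3] = x[3]*h[0] = 2
  r_xh[-2] = x[2]*h[0] + x[3]*h[1] = 0
  r_xh[-1] = x[1]*h[0] + x[2]*h[1] + x[3]*h[2] = -7
  r_xh[0] = x[0]*h[0] + x[1]*h[1] + x[2]*h[2] = -1
  r_xh[1] = x[0]*h[1] + x[1]*h[2] = 5
  r_xh[2] = x[0]*h[2] = 2
r_xh = [2, 0, -7, -1, 5, 2] (for k = -3, ..., 2)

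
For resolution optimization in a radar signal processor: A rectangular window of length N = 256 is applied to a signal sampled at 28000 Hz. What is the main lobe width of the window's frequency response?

For a rectangular window of length N,
the main lobe width in frequency is 2*f_s/N.
= 2*28000/256 = 875/4 Hz
This determines the minimum frequency separation for resolving two sinusoids.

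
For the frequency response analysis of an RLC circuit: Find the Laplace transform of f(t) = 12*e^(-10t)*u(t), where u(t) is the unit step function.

Standard Laplace transform pair:
e^(-at)*u(t) <-> 1/(s+a)
With a = 10: L{12*e^(-10t)*u(t)} = 12/(s+10), ROC: Re(s) > -10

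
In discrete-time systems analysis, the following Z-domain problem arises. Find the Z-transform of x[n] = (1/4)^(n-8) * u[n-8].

Time-shifting property: if X(z) = Z{x[n]}, then Z{x[n-d]} = z^(-d) * X(z)
X(z) = z/(z - 1/4) for x[n] = (1/4)^n * u[n]
Z{x[n-8]} = z^(-8) * z/(z - 1/4) = z^(-7)/(z - 1/4)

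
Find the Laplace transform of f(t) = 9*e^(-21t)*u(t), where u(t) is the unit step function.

Standard Laplace transform pair:
e^(-at)*u(t) <-> 1/(s+a)
With a = 21: L{9*e^(-21t)*u(t)} = 9/(s+21), ROC: Re(s) > -21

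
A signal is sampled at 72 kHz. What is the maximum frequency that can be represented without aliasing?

The maximum frequency that can be represented without aliasing
is the Nyquist frequency: f_max = f_s / 2 = 72 kHz / 2 = 36 kHz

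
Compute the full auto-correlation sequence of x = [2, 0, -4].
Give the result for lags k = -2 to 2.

r_xx[k] = sum_m x[m]*x[m+k], indexed from 0, for k = -2 to 2:
  r_xx[-2] = x[2]*x[0] = -8
  r_xx[-1] = x[1]*x[0] + x[2]*x[1] = 0
  r_xx[0] = x[0]*x[0] + x[1]*x[1] + x[2]*x[2] = 20
  r_xx[1] = x[0]*x[1] + x[1]*x[2] = 0
  r_xx[2] = x[0]*x[2] = -8
r_xx = [-8, 0, 20, 0, -8]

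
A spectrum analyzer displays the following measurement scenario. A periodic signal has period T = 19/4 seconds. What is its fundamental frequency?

The fundamental frequency is the reciprocal of the period.
f = 1/T = 1/(19/4) = 4/19 Hz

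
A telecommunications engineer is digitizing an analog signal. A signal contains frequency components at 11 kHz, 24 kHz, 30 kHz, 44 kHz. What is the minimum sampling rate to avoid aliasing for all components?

The highest frequency component is f_max = 44 kHz.
Nyquist rate = 2 * f_max = 2 * 44 kHz = 88 kHz.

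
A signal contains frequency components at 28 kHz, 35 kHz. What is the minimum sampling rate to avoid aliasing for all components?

The highest frequency component is f_max = 35 kHz.
Nyquist rate = 2 * f_max = 2 * 35 kHz = 70 kHz.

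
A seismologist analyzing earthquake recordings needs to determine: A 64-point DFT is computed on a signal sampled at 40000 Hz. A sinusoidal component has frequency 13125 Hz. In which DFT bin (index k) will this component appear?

DFT frequency resolution = f_s/N = 40000/64 = 625 Hz
Bin index k = f_signal / resolution = 13125 / 625 = 21
The signal frequency 13125 Hz falls in DFT bin k = 21.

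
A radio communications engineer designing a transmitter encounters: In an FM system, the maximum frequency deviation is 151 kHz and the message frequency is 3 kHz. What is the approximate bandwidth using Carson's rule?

Carson's rule: BW = 2*(delta_f + f_m)
= 2*(151 + 3) kHz = 308 kHz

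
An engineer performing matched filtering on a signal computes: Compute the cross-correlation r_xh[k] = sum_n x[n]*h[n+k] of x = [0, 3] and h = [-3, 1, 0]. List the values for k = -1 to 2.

Both sequences indexed from 0 and zero outside their support.
Lags with overlap: k = -1 to 2.
  r_xh[-1] = x[1]*h[0] = -9
  r_xh[0] = x[0]*h[0] + x[1]*h[1] = 3
  r_xh[1] = x[0]*h[1] + x[1]*h[2] = 0
  r_xh[2] = x[0]*h[2] = 0
r_xh = [-9, 3, 0, 0] (for k = -1, ..., 2)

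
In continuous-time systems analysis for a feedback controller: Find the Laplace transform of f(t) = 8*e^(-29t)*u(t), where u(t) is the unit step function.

Standard Laplace transform pair:
e^(-at)*u(t) <-> 1/(s+a)
With a = 29: L{8*e^(-29t)*u(t)} = 8/(s+29), ROC: Re(s) > -29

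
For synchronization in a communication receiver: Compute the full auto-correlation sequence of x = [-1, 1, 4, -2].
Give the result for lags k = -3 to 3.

r_xx[k] = sum_m x[m]*x[m+k], indexed from 0, for k = -3 to 3:
  r_xx[-3] = x[3]*x[0] = 2
  r_xx[-2] = x[2]*x[0] + x[3]*x[1] = -6
  r_xx[-1] = x[1]*x[0] + x[2]*x[1] + x[3]*x[2] = -5
  r_xx[0] = x[0]*x[0] + x[1]*x[1] + x[2]*x[2] + x[3]*x[3] = 22
  r_xx[1] = x[0]*x[1] + x[1]*x[2] + x[2]*x[3] = -5
  r_xx[2] = x[0]*x[2] + x[1]*x[3] = -6
  r_xx[3] = x[0]*x[3] = 2
r_xx = [2, -6, -5, 22, -5, -6, 2]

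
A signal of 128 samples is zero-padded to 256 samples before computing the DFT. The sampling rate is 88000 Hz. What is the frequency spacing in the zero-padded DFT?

Original DFT: N = 128, resolution = f_s/N = 88000/128 = 1375/2 Hz
Zero-padded DFT: N = 256, resolution = f_s/N = 88000/256 = 1375/4 Hz
Zero-padding interpolates the spectrum (finer frequency grid)
but does NOT improve the true spectral resolution (ability to resolve close frequencies).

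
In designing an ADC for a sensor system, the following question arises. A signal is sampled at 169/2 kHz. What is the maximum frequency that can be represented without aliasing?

The maximum frequency that can be represented without aliasing
is the Nyquist frequency: f_max = f_s / 2 = 169/2 kHz / 2 = 169/4 kHz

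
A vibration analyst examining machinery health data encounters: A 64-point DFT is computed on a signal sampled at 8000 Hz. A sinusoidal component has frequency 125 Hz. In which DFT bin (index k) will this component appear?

DFT frequency resolution = f_s/N = 8000/64 = 125 Hz
Bin index k = f_signal / resolution = 125 / 125 = 1
The signal frequency 125 Hz falls in DFT bin k = 1.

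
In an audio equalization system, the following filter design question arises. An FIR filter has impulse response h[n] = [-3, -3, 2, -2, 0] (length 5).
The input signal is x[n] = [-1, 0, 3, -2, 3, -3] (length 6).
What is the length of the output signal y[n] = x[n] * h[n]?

For linear convolution, the output length is:
len(y) = len(x) + len(h) - 1 = 6 + 5 - 1 = 10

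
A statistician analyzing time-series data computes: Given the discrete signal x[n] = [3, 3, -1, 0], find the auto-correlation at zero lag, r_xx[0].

The auto-correlation at zero lag r_xx[0] equals the signal energy.
r_xx[0] = sum of x[n]^2 = 3^2 + 3^2 + (-1)^2 + 0^2
= 9 + 9 + 1 + 0 = 19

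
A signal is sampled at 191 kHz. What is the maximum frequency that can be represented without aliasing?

The maximum frequency that can be represented without aliasing
is the Nyquist frequency: f_max = f_s / 2 = 191 kHz / 2 = 191/2 kHz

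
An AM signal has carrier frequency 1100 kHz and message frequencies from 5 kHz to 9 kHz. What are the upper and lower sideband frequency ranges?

Upper sideband (USB) = fc + [fm_low, fm_high] = 1100 + [5, 9] = [1105, 1109] kHz
Lower sideband (LSB) = fc - [fm_high, fm_low] = 1100 - [9, 5] = [1091, 1095] kHz
Total occupied spectrum: 1091 kHz to 1109 kHz (plus carrier at 1100 kHz)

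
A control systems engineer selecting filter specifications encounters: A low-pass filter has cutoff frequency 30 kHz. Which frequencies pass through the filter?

A low-pass filter passes all frequencies below the cutoff frequency 30 kHz and attenuates higher frequencies.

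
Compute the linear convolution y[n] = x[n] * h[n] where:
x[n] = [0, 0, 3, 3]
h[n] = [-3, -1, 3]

y[n] = sum_k x[k]*h[n-k]. Output length = len(x) + len(h) - 1 = 4 + 3 - 1 = 6.
y[0] = 0*-3 = 0
y[1] = 0*-3 + 0*-1 = 0
y[2] = 3*-3 + 0*-1 + 0*3 = -9
y[3] = 3*-3 + 3*-1 + 0*3 = -12
y[4] = 3*-1 + 3*3 = 6
y[5] = 3*3 = 9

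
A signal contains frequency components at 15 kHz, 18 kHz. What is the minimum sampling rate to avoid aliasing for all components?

The highest frequency component is f_max = 18 kHz.
Nyquist rate = 2 * f_max = 2 * 18 kHz = 36 kHz.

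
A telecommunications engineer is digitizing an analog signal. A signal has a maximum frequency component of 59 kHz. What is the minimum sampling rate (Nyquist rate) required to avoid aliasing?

By the Nyquist-Shannon sampling theorem,
the minimum sampling rate (Nyquist rate) must be at least 2 * f_max.
Nyquist rate = 2 * 59 kHz = 118 kHz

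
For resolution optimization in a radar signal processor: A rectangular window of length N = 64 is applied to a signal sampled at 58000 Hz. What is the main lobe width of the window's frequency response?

For a rectangular window of length N,
the main lobe width in frequency is 2*f_s/N.
= 2*58000/64 = 3625/2 Hz
This determines the minimum frequency separation for resolving two sinusoids.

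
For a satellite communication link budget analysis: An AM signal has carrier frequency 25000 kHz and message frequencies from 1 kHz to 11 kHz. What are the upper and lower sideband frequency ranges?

Upper sideband (USB) = fc + [fm_low, fm_high] = 25000 + [1, 11] = [25001, 25011] kHz
Lower sideband (LSB) = fc - [fm_high, fm_low] = 25000 - [11, 1] = [24989, 24999] kHz
Total occupied spectrum: 24989 kHz to 25011 kHz (plus carrier at 25000 kHz)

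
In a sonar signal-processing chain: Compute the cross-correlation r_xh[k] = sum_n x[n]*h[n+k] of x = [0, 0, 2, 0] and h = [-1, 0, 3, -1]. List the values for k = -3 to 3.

Both sequences indexed from 0 and zero outside their support.
Lags with overlap: k = -3 to 3.
  r_xh[-3] = x[3]*h[0] = 0
  r_xh[-2] = x[2]*h[0] + x[3]*h[1] = -2
  r_xh[-1] = x[1]*h[0] + x[2]*h[1] + x[3]*h[2] = 0
  r_xh[0] = x[0]*h[0] + x[1]*h[1] + x[2]*h[2] + x[3]*h[3] = 6
  r_xh[1] = x[0]*h[1] + x[1]*h[2] + x[2]*h[3] = -2
  r_xh[2] = x[0]*h[2] + x[1]*h[3] = 0
  r_xh[3] = x[0]*h[3] = 0
r_xh = [0, -2, 0, 6, -2, 0, 0] (for k = -3, ..., 3)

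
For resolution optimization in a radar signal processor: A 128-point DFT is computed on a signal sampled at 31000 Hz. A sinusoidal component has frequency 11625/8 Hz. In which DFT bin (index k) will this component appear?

DFT frequency resolution = f_s/N = 31000/128 = 3875/16 Hz
Bin index k = f_signal / resolution = 11625/8 / 3875/16 = 6
The signal frequency 11625/8 Hz falls in DFT bin k = 6.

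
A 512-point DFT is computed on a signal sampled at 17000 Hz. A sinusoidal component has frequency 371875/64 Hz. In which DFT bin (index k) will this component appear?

DFT frequency resolution = f_s/N = 17000/512 = 2125/64 Hz
Bin index k = f_signal / resolution = 371875/64 / 2125/64 = 175
The signal frequency 371875/64 Hz falls in DFT bin k = 175.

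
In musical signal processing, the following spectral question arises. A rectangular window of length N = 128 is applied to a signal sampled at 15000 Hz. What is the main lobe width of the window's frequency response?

For a rectangular window of length N,
the main lobe width in frequency is 2*f_s/N.
= 2*15000/128 = 1875/8 Hz
This determines the minimum frequency separation for resolving two sinusoids.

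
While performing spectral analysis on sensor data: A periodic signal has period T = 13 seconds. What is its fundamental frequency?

The fundamental frequency is the reciprocal of the period.
f = 1/T = 1/(13) = 1/13 Hz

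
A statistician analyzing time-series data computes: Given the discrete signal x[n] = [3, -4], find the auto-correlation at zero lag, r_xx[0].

The auto-correlation at zero lag r_xx[0] equals the signal energy.
r_xx[0] = sum of x[n]^2 = 3^2 + (-4)^2
= 9 + 16 = 25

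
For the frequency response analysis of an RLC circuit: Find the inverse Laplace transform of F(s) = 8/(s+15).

Standard pair: k/(s+a) <-> k*e^(-at)*u(t)
With k=8, a=15: f(t) = 8*e^(-15t)*u(t)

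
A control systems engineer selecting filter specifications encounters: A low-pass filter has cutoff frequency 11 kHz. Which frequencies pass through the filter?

A low-pass filter passes all frequencies below the cutoff frequency 11 kHz and attenuates higher frequencies.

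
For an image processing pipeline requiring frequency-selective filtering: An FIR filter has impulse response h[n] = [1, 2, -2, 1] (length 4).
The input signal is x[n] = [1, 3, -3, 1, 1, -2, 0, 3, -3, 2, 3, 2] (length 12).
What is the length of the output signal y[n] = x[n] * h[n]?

For linear convolution, the output length is:
len(y) = len(x) + len(h) - 1 = 12 + 4 - 1 = 15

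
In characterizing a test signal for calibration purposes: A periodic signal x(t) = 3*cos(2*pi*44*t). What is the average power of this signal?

Average power of A*cos(wt) is A^2/2.
P = 3^2 / 2 = 9/2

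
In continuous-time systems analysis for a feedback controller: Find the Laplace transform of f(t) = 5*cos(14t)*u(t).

Standard pair: cos(wt)*u(t) <-> s/(s^2+w^2)
With w = 14: L{5*cos(14t)*u(t)} = 5s/(s^2+196)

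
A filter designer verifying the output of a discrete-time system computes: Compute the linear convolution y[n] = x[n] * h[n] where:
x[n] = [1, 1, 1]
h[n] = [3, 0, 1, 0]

y[n] = sum_k x[k]*h[n-k]. Output length = len(x) + len(h) - 1 = 3 + 4 - 1 = 6.
y[0] = 1*3 = 3
y[1] = 1*3 + 1*0 = 3
y[2] = 1*3 + 1*0 + 1*1 = 4
y[3] = 1*0 + 1*1 + 1*0 = 1
y[4] = 1*1 + 1*0 = 1
y[5] = 1*0 = 0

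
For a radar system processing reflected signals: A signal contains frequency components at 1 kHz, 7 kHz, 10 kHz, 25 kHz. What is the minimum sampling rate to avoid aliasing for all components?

The highest frequency component is f_max = 25 kHz.
Nyquist rate = 2 * f_max = 2 * 25 kHz = 50 kHz.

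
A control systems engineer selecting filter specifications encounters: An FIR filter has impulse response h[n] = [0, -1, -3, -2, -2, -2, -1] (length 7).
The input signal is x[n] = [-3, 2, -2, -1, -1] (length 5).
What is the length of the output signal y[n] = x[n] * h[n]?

For linear convolution, the output length is:
len(y) = len(x) + len(h) - 1 = 5 + 7 - 1 = 11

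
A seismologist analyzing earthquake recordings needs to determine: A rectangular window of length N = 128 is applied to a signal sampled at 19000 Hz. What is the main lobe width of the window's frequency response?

For a rectangular window of length N,
the main lobe width in frequency is 2*f_s/N.
= 2*19000/128 = 2375/8 Hz
This determines the minimum frequency separation for resolving two sinusoids.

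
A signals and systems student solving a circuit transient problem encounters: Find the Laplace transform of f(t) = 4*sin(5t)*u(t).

Standard pair: sin(wt)*u(t) <-> w/(s^2+w^2)
With w = 5: L{4*sin(5t)*u(t)} = 20/(s^2+25)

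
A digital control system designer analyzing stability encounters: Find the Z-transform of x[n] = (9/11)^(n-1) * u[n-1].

Time-shifting property: if X(z) = Z{x[n]}, then Z{x[n-d]} = z^(-d) * X(z)
X(z) = z/(z - 9/11) for x[n] = (9/11)^n * u[n]
Z{x[n-1]} = z^(-1) * z/(z - 9/11) = 1/(z - 9/11)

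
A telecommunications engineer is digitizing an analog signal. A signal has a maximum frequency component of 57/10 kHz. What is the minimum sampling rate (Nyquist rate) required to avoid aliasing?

By the Nyquist-Shannon sampling theorem,
the minimum sampling rate (Nyquist rate) must be at least 2 * f_max.
Nyquist rate = 2 * 57/10 kHz = 57/5 kHz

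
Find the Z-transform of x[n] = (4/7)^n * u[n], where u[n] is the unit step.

The Z-transform of a^n * u[n] is z/(z-a) for |z| > |a|.
Here a = 4/7, so X(z) = z/(z - (4/7)) = 7z/(7z - 4)
ROC: |z| > 4/7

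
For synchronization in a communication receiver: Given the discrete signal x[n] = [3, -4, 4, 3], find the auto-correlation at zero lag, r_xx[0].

The auto-correlation at zero lag r_xx[0] equals the signal energy.
r_xx[0] = sum of x[n]^2 = 3^2 + (-4)^2 + 4^2 + 3^2
= 9 + 16 + 16 + 9 = 50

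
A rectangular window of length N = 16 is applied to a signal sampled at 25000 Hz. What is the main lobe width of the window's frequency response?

For a rectangular window of length N,
the main lobe width in frequency is 2*f_s/N.
= 2*25000/16 = 3125 Hz
This determines the minimum frequency separation for resolving two sinusoids.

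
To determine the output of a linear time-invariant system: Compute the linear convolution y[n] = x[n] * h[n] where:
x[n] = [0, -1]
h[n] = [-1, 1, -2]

y[n] = sum_k x[k]*h[n-k]. Output length = len(x) + len(h) - 1 = 2 + 3 - 1 = 4.
y[0] = 0*-1 = 0
y[1] = -1*-1 + 0*1 = 1
y[2] = -1*1 + 0*-2 = -1
y[3] = -1*-2 = 2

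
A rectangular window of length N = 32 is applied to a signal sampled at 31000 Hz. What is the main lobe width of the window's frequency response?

For a rectangular window of length N,
the main lobe width in frequency is 2*f_s/N.
= 2*31000/32 = 3875/2 Hz
This determines the minimum frequency separation for resolving two sinusoids.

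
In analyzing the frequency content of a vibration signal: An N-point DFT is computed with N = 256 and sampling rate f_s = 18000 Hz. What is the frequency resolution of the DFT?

DFT frequency resolution = f_s / N
= 18000 / 256 = 1125/16 Hz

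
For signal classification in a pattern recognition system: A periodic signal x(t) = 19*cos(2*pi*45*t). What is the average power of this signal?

Average power of A*cos(wt) is A^2/2.
P = 19^2 / 2 = 361/2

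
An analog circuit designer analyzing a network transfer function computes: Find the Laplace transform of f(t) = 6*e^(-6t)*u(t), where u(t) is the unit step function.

Standard Laplace transform pair:
e^(-at)*u(t) <-> 1/(s+a)
With a = 6: L{6*e^(-6t)*u(t)} = 6/(s+6), ROC: Re(s) > -6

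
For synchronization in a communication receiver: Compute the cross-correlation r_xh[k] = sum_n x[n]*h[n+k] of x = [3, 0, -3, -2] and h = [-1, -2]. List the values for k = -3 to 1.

Both sequences indexed from 0 and zero outside their support.
Lags with overlap: k = -3 to 1.
  r_xh[-3] = x[3]*h[0] = 2
  r_xh[-2] = x[2]*h[0] + x[3]*h[1] = 7
  r_xh[-1] = x[1]*h[0] + x[2]*h[1] = 6
  r_xh[0] = x[0]*h[0] + x[1]*h[1] = -3
  r_xh[1] = x[0]*h[1] = -6
r_xh = [2, 7, 6, -3, -6] (for k = -3, ..., 1)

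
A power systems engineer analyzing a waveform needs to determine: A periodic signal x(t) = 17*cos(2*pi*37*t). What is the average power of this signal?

Average power of A*cos(wt) is A^2/2.
P = 17^2 / 2 = 289/2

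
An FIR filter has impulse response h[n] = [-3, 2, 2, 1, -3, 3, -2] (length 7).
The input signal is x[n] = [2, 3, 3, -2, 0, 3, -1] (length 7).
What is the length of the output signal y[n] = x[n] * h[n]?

For linear convolution, the output length is:
len(y) = len(x) + len(h) - 1 = 7 + 7 - 1 = 13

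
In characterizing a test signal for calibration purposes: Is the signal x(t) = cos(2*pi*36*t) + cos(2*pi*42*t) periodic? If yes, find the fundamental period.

f1 = 36 Hz, f2 = 42 Hz
Period T1 = 1/36, T2 = 1/42
Ratio T1/T2 = 42/36, which is rational.
The signal is periodic with fundamental period T = 1/GCD(36,42) = 1/6 s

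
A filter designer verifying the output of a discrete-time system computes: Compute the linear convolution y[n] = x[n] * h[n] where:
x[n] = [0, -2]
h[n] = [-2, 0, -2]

y[n] = sum_k x[k]*h[n-k]. Output length = len(x) + len(h) - 1 = 2 + 3 - 1 = 4.
y[0] = 0*-2 = 0
y[1] = -2*-2 + 0*0 = 4
y[2] = -2*0 + 0*-2 = 0
y[3] = -2*-2 = 4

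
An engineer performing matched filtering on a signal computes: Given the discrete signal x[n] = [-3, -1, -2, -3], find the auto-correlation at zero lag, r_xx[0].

The auto-correlation at zero lag r_xx[0] equals the signal energy.
r_xx[0] = sum of x[n]^2 = (-3)^2 + (-1)^2 + (-2)^2 + (-3)^2
= 9 + 1 + 4 + 9 = 23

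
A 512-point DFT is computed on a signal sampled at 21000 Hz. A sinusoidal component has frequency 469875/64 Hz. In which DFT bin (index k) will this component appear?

DFT frequency resolution = f_s/N = 21000/512 = 2625/64 Hz
Bin index k = f_signal / resolution = 469875/64 / 2625/64 = 179
The signal frequency 469875/64 Hz falls in DFT bin k = 179.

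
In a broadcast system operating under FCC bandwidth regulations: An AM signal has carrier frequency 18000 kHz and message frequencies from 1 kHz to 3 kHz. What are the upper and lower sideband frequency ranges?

Upper sideband (USB) = fc + [fm_low, fm_high] = 18000 + [1, 3] = [18001, 18003] kHz
Lower sideband (LSB) = fc - [fm_high, fm_low] = 18000 - [3, 1] = [17997, 17999] kHz
Total occupied spectrum: 17997 kHz to 18003 kHz (plus carrier at 18000 kHz)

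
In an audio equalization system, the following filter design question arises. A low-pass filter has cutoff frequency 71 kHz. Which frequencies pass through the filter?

A low-pass filter passes all frequencies below the cutoff frequency 71 kHz and attenuates higher frequencies.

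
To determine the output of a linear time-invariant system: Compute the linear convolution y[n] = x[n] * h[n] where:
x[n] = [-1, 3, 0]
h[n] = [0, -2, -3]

y[n] = sum_k x[k]*h[n-k]. Output length = len(x) + len(h) - 1 = 3 + 3 - 1 = 5.
y[0] = -1*0 = 0
y[1] = 3*0 + -1*-2 = 2
y[2] = 0*0 + 3*-2 + -1*-3 = -3
y[3] = 0*-2 + 3*-3 = -9
y[4] = 0*-3 = 0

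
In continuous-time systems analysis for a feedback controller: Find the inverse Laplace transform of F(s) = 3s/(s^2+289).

Standard pair: s/(s^2+w^2) <-> cos(wt)*u(t)
With k=3, w=17: f(t) = 3*cos(17t)*u(t)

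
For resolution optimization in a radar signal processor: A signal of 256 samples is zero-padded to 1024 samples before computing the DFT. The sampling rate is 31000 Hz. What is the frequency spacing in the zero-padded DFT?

Original DFT: N = 256, resolution = f_s/N = 31000/256 = 3875/32 Hz
Zero-padded DFT: N = 1024, resolution = f_s/N = 31000/1024 = 3875/128 Hz
Zero-padding interpolates the spectrum (finer frequency grid)
but does NOT improve the true spectral resolution (ability to resolve close frequencies).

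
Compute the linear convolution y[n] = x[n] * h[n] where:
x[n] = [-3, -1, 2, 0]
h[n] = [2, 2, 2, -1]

y[n] = sum_k x[k]*h[n-k]. Output length = len(x) + len(h) - 1 = 4 + 4 - 1 = 7.
y[0] = -3*2 = -6
y[1] = -1*2 + -3*2 = -8
y[2] = 2*2 + -1*2 + -3*2 = -4
y[3] = 0*2 + 2*2 + -1*2 + -3*-1 = 5
y[4] = 0*2 + 2*2 + -1*-1 = 5
y[5] = 0*2 + 2*-1 = -2
y[6] = 0*-1 = 0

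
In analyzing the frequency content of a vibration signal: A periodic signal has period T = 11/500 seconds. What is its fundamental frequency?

The fundamental frequency is the reciprocal of the period.
f = 1/T = 1/(11/500) = 500/11 Hz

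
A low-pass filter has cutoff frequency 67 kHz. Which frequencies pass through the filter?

A low-pass filter passes all frequencies below the cutoff frequency 67 kHz and attenuates higher frequencies.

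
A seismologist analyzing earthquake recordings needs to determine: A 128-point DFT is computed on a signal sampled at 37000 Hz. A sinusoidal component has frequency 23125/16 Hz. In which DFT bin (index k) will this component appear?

DFT frequency resolution = f_s/N = 37000/128 = 4625/16 Hz
Bin index k = f_signal / resolution = 23125/16 / 4625/16 = 5
The signal frequency 23125/16 Hz falls in DFT bin k = 5.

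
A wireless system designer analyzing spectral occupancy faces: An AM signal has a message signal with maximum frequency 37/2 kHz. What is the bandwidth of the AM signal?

In AM (double-sideband), the bandwidth is twice the message frequency.
BW = 2 * f_m = 2 * 37/2 kHz = 37 kHz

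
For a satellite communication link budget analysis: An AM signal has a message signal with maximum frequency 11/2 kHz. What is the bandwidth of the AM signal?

In AM (double-sideband), the bandwidth is twice the message frequency.
BW = 2 * f_m = 2 * 11/2 kHz = 11 kHz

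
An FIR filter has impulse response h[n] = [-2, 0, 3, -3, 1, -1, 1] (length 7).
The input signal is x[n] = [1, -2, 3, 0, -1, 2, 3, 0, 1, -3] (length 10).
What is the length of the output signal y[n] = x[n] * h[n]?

For linear convolution, the output length is:
len(y) = len(x) + len(h) - 1 = 10 + 7 - 1 = 16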